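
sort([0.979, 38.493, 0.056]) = [0.056, 0.979, 38.493]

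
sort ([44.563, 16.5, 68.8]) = [16.5, 44.563, 68.8]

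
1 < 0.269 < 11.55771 False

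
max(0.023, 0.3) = 0.3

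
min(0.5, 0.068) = 0.068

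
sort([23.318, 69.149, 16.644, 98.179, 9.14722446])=[9.14722446, 16.644, 23.318, 69.149, 98.179]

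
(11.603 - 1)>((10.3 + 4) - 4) True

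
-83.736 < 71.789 True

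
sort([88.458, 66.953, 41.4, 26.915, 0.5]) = [0.5, 26.915, 41.4, 66.953, 88.458]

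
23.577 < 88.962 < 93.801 True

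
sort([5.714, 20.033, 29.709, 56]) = [5.714, 20.033, 29.709, 56]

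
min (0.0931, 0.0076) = 0.0076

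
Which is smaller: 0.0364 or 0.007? 0.007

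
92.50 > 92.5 False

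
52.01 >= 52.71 False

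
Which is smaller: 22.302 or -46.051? -46.051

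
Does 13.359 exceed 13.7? No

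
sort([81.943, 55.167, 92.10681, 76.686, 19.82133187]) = [19.82133187, 55.167, 76.686, 81.943, 92.10681]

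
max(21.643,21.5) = 21.643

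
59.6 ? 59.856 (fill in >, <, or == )<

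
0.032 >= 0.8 False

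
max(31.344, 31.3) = 31.344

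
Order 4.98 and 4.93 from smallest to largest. 4.93, 4.98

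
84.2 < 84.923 True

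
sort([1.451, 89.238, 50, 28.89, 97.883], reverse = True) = [97.883, 89.238, 50, 28.89, 1.451]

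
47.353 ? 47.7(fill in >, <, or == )<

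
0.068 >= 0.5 False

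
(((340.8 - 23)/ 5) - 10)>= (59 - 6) True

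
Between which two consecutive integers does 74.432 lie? 74 and 75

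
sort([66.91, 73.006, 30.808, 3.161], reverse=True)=[73.006, 66.91, 30.808, 3.161]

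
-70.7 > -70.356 False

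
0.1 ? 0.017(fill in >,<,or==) >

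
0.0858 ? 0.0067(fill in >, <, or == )>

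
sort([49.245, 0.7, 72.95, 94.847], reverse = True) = [94.847, 72.95, 49.245, 0.7]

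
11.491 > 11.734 False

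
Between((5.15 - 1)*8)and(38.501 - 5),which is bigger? (38.501 - 5)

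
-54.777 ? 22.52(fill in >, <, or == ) <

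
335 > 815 False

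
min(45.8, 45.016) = 45.016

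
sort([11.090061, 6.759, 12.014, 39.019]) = [6.759, 11.090061, 12.014, 39.019]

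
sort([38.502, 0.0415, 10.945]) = [0.0415, 10.945, 38.502]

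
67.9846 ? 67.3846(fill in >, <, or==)>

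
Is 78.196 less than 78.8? Yes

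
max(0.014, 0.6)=0.6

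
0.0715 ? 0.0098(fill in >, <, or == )>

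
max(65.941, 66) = 66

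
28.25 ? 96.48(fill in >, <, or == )<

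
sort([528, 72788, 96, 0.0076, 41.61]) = [0.0076, 41.61, 96, 528, 72788]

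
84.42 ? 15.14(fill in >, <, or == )>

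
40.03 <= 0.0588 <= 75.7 False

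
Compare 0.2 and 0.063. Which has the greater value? 0.2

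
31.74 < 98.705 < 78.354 False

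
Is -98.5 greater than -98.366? No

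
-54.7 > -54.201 False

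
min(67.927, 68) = 67.927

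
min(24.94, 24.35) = 24.35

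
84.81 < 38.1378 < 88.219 False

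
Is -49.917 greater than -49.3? No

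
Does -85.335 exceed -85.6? Yes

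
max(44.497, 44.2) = 44.497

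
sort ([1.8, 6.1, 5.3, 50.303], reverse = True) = [50.303, 6.1, 5.3, 1.8]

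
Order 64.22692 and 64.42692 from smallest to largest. 64.22692,64.42692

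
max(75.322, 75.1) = 75.322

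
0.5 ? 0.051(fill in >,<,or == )>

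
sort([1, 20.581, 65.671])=[1, 20.581, 65.671]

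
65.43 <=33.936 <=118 False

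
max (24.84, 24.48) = 24.84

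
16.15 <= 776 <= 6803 True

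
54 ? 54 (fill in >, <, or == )==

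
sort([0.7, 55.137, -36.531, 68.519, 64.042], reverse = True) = [68.519, 64.042, 55.137, 0.7, -36.531]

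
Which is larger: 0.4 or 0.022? 0.4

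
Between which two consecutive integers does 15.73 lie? 15 and 16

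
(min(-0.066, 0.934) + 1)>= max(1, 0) False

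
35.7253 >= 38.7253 False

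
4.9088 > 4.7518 True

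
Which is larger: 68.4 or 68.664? 68.664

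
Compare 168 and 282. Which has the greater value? 282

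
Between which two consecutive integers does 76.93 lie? 76 and 77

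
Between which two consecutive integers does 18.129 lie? 18 and 19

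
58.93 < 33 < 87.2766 False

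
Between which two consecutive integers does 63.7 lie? 63 and 64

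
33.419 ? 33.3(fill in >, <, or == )>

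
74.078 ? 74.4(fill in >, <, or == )<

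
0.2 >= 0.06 True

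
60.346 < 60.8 True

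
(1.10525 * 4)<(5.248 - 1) False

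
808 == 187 False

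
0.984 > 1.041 False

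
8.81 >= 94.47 False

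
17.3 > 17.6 False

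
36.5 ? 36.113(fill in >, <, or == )>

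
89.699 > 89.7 False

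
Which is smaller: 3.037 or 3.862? 3.037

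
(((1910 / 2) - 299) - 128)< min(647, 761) True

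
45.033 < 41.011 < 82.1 False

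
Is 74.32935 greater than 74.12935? Yes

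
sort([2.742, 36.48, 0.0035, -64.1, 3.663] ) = [-64.1, 0.0035, 2.742, 3.663, 36.48]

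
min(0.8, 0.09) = 0.09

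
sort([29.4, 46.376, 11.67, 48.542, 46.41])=[11.67, 29.4, 46.376, 46.41, 48.542]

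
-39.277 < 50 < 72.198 True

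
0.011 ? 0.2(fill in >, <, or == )<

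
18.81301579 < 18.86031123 True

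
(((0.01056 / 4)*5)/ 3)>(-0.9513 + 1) False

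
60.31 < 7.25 False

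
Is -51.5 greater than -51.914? Yes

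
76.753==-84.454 False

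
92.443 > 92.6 False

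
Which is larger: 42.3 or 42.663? 42.663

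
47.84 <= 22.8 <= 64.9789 False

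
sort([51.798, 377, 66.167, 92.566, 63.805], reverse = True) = [377, 92.566, 66.167, 63.805, 51.798]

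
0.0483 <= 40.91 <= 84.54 True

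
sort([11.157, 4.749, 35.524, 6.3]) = [4.749, 6.3, 11.157, 35.524]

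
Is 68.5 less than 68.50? No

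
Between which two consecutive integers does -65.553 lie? -66 and -65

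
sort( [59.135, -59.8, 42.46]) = [-59.8, 42.46, 59.135]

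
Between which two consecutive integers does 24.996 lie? 24 and 25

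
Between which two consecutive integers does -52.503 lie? -53 and -52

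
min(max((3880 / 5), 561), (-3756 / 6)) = -626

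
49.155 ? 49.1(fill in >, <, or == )>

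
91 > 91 False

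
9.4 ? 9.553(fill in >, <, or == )<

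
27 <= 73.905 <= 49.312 False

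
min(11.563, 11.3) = 11.3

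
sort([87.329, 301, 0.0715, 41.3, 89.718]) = [0.0715, 41.3, 87.329, 89.718, 301]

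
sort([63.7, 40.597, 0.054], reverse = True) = [63.7, 40.597, 0.054]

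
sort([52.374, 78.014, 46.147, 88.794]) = [46.147, 52.374, 78.014, 88.794]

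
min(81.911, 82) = 81.911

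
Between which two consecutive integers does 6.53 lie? 6 and 7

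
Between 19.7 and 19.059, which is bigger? 19.7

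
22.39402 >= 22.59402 False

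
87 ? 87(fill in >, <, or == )==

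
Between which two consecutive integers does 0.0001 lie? 0 and 1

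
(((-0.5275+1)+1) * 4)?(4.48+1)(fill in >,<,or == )>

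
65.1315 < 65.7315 True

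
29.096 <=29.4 True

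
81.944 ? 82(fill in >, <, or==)<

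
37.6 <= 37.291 False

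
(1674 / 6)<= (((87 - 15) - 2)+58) False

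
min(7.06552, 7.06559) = 7.06552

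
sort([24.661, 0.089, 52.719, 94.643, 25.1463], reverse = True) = [94.643, 52.719, 25.1463, 24.661, 0.089]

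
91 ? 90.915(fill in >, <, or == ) >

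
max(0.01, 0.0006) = 0.01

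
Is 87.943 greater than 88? No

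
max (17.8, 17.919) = 17.919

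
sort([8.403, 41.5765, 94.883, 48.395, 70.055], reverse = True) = [94.883, 70.055, 48.395, 41.5765, 8.403]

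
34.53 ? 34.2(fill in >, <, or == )>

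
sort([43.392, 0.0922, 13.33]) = [0.0922, 13.33, 43.392]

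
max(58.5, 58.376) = 58.5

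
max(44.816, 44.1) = 44.816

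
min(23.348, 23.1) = 23.1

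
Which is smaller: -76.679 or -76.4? -76.679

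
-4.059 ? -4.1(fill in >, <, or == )>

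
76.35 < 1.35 False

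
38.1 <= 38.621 True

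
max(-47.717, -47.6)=-47.6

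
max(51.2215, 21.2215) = 51.2215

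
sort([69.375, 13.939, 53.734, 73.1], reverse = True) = [73.1, 69.375, 53.734, 13.939]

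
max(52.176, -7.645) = 52.176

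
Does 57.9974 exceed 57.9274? Yes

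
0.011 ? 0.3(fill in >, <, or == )<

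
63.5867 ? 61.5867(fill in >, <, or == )>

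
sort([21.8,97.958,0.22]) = [0.22,21.8,97.958]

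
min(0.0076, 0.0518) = 0.0076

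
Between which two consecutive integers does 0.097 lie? 0 and 1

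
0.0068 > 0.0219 False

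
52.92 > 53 False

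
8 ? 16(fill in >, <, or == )<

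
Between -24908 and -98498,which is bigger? -24908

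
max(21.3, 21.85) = 21.85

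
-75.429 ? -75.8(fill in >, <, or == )>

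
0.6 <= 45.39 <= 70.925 True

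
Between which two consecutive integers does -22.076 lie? -23 and -22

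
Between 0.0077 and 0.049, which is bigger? 0.049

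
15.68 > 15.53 True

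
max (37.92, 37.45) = 37.92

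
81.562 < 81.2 False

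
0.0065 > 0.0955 False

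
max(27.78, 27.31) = 27.78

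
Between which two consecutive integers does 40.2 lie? 40 and 41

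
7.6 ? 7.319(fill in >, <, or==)>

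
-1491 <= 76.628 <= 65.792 False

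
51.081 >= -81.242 True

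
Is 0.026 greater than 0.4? No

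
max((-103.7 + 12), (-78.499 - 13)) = -91.499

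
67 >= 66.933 True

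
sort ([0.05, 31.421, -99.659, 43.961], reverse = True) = [43.961, 31.421, 0.05, -99.659]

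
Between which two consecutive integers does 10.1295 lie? 10 and 11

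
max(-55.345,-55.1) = -55.1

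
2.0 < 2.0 False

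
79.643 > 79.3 True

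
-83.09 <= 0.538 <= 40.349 True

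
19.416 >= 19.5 False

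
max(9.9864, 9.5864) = 9.9864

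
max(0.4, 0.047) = 0.4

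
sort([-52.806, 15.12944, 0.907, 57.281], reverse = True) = [57.281, 15.12944, 0.907, -52.806]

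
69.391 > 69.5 False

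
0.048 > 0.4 False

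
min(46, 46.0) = 46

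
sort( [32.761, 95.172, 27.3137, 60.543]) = [27.3137, 32.761, 60.543, 95.172]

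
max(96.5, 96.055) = 96.5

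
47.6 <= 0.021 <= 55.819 False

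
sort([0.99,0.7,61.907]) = [0.7,0.99,61.907]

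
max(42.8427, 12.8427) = 42.8427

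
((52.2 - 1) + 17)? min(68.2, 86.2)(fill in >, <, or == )==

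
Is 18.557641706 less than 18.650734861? Yes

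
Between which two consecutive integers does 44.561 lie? 44 and 45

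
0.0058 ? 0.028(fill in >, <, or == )<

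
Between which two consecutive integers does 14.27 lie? 14 and 15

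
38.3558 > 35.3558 True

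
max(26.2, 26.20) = 26.20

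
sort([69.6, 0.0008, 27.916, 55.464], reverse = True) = [69.6, 55.464, 27.916, 0.0008]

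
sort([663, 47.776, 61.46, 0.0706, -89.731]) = [-89.731, 0.0706, 47.776, 61.46, 663]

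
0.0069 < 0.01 True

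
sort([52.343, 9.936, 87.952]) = [9.936, 52.343, 87.952]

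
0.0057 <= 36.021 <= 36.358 True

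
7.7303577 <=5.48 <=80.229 False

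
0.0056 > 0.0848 False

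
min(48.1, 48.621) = 48.1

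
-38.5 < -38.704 False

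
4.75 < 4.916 True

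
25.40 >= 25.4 True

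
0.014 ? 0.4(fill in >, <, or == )<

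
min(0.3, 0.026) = 0.026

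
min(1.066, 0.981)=0.981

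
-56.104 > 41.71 False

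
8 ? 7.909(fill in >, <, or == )>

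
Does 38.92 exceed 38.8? Yes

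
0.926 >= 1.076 False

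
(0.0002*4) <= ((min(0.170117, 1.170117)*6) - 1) True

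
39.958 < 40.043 True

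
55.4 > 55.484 False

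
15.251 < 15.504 True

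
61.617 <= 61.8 True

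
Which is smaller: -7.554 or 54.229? -7.554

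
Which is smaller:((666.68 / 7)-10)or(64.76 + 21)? ((666.68 / 7)-10)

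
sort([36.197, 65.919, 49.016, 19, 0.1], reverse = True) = [65.919, 49.016, 36.197, 19, 0.1]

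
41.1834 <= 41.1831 False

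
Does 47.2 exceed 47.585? No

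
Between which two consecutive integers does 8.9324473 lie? 8 and 9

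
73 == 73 True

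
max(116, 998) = 998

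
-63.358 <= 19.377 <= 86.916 True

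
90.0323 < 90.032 False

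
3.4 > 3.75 False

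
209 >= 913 False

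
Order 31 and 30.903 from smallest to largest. 30.903,31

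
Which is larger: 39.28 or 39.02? 39.28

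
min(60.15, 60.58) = 60.15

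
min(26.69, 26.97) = 26.69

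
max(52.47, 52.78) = 52.78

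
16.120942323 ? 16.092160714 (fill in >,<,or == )>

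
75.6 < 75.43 False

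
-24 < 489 True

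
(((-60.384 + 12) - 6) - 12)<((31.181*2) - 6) True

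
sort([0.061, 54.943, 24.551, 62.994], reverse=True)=[62.994, 54.943, 24.551, 0.061]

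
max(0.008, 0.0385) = 0.0385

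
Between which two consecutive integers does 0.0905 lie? 0 and 1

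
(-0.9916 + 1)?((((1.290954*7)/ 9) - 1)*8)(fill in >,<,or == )<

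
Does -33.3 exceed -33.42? Yes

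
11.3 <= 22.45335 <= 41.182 True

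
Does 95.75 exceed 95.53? Yes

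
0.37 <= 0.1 False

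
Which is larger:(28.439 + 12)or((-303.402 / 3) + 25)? (28.439 + 12)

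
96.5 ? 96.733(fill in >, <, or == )<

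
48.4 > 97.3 False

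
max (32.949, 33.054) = 33.054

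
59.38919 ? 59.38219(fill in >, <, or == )>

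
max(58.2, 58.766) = 58.766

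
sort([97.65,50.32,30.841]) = [30.841,50.32,97.65]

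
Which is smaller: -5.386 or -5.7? -5.7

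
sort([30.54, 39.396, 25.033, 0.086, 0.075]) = [0.075, 0.086, 25.033, 30.54, 39.396]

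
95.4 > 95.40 False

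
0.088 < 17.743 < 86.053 True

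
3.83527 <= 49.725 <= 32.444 False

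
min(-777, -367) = -777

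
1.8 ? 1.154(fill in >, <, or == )>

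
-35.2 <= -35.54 False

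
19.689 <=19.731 True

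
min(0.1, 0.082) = 0.082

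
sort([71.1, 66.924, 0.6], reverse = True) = [71.1, 66.924, 0.6]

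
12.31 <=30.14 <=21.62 False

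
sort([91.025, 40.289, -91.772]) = [-91.772, 40.289, 91.025]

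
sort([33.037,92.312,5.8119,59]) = [5.8119,33.037,59,92.312]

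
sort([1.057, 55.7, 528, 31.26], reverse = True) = [528, 55.7, 31.26, 1.057]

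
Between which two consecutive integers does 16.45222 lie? 16 and 17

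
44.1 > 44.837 False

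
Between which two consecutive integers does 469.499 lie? 469 and 470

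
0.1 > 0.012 True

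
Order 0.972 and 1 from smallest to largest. 0.972, 1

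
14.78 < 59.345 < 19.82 False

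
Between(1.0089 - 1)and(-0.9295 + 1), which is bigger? (-0.9295 + 1)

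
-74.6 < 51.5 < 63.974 True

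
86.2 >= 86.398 False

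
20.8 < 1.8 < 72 False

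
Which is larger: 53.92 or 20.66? 53.92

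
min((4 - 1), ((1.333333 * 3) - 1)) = 2.999999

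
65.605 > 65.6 True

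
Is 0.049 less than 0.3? Yes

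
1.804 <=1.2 False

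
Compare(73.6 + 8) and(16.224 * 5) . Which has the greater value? (73.6 + 8)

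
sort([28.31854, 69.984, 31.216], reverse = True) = [69.984, 31.216, 28.31854]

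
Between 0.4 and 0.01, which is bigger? 0.4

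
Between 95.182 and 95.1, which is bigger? 95.182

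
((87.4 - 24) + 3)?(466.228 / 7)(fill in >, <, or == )<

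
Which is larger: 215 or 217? 217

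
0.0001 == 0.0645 False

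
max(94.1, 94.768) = 94.768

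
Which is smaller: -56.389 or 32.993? -56.389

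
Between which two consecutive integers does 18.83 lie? 18 and 19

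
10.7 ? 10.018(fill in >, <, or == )>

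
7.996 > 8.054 False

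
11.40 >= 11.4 True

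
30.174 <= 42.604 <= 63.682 True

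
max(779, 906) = 906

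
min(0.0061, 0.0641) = 0.0061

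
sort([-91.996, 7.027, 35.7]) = [-91.996, 7.027, 35.7]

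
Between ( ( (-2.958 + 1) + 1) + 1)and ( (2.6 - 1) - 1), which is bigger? ( (2.6 - 1) - 1)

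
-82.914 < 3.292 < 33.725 True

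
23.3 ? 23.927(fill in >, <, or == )<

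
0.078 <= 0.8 True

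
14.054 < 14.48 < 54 True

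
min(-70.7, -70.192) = -70.7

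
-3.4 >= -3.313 False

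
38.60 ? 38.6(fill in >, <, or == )==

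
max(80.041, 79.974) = 80.041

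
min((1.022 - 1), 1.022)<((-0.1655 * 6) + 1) False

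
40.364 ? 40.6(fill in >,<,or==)<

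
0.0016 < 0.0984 True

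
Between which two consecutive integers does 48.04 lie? 48 and 49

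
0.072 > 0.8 False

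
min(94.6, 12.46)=12.46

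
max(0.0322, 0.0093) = 0.0322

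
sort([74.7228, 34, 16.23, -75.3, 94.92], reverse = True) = [94.92, 74.7228, 34, 16.23, -75.3]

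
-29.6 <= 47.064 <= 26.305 False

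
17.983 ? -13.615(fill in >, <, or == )>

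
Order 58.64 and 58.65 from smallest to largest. 58.64, 58.65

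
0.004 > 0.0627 False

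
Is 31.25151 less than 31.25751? Yes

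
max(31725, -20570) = 31725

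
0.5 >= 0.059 True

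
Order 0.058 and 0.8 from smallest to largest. 0.058, 0.8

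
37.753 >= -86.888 True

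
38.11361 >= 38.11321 True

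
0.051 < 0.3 True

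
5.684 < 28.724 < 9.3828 False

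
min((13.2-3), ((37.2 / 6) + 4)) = 10.2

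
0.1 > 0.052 True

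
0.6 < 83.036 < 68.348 False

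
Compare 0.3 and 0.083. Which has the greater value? 0.3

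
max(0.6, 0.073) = 0.6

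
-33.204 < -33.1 True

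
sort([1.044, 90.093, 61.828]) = [1.044, 61.828, 90.093]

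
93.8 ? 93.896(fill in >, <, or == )<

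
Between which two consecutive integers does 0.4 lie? 0 and 1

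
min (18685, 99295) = 18685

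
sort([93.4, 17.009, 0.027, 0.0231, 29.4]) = [0.0231, 0.027, 17.009, 29.4, 93.4]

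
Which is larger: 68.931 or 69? 69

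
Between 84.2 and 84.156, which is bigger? 84.2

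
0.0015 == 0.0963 False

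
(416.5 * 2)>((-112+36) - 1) True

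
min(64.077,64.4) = 64.077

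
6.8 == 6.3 False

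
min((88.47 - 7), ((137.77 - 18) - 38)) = 81.47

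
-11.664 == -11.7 False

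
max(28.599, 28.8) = 28.8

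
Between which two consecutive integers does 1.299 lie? 1 and 2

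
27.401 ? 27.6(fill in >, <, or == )<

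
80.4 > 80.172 True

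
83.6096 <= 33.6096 False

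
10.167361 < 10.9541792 True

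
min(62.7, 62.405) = 62.405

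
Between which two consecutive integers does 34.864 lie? 34 and 35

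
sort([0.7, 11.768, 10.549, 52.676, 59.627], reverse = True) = [59.627, 52.676, 11.768, 10.549, 0.7]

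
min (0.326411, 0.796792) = 0.326411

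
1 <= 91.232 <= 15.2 False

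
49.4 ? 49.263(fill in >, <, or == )>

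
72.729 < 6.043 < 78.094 False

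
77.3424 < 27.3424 False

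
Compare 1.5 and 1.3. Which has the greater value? 1.5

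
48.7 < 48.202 False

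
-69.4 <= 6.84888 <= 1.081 False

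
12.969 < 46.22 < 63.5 True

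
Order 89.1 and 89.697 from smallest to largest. 89.1, 89.697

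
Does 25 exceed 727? No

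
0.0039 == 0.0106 False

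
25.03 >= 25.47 False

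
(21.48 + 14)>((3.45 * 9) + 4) True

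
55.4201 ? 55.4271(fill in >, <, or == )<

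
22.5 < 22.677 True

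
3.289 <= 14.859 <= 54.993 True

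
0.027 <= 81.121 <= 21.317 False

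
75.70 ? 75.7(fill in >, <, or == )==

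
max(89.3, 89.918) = 89.918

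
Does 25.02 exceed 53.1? No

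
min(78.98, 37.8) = 37.8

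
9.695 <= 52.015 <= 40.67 False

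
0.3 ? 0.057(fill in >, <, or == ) >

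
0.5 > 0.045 True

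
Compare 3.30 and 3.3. They are equal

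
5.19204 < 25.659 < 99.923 True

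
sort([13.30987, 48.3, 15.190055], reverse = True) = [48.3, 15.190055, 13.30987]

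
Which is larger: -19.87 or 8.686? 8.686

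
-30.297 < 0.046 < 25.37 True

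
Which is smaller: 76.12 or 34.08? 34.08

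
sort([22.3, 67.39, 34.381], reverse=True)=[67.39, 34.381, 22.3]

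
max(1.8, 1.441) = 1.8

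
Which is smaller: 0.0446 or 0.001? 0.001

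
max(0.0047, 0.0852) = 0.0852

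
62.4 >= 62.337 True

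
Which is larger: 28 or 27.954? 28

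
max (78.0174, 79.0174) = 79.0174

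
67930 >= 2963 True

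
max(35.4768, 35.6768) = 35.6768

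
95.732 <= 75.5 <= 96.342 False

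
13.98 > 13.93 True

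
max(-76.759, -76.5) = -76.5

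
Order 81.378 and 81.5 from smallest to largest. 81.378, 81.5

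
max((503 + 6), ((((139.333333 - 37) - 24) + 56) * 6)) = 805.999998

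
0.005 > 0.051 False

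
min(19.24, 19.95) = 19.24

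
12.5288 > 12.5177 True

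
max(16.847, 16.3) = 16.847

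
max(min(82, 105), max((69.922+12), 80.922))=82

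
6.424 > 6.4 True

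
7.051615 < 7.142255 True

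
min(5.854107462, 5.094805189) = 5.094805189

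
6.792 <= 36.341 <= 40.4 True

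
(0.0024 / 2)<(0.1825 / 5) True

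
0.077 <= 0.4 True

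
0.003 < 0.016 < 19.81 True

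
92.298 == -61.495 False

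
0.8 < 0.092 False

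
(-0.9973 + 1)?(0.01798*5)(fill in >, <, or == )<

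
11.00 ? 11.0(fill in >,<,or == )==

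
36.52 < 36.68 True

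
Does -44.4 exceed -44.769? Yes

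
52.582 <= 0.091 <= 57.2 False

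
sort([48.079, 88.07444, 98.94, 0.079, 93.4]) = [0.079, 48.079, 88.07444, 93.4, 98.94]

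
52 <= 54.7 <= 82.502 True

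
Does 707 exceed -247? Yes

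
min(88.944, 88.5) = 88.5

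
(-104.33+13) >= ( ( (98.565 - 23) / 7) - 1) False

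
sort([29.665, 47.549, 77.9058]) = [29.665, 47.549, 77.9058]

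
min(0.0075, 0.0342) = 0.0075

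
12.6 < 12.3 False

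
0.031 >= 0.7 False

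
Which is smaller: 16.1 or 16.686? 16.1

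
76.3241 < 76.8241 True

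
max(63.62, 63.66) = 63.66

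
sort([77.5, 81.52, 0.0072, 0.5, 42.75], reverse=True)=[81.52, 77.5, 42.75, 0.5, 0.0072]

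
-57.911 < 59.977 True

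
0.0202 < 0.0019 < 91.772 False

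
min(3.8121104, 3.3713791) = 3.3713791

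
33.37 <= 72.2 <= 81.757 True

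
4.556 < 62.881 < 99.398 True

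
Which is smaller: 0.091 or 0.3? 0.091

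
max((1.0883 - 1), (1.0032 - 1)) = 0.0883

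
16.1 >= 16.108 False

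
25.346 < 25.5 True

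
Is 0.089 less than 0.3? Yes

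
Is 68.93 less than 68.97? Yes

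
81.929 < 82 True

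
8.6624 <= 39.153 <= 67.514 True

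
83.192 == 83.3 False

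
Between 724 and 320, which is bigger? 724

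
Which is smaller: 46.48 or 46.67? 46.48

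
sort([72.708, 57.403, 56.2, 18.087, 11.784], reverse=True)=[72.708, 57.403, 56.2, 18.087, 11.784]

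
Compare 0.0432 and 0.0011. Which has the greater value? 0.0432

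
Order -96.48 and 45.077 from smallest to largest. -96.48, 45.077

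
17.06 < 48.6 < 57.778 True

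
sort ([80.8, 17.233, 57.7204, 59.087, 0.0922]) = [0.0922, 17.233, 57.7204, 59.087, 80.8]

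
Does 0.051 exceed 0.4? No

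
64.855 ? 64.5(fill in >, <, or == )>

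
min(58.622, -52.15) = -52.15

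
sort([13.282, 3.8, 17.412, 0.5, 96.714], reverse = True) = [96.714, 17.412, 13.282, 3.8, 0.5]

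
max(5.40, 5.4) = 5.4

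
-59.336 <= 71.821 True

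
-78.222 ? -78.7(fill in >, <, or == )>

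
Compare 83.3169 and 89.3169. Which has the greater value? 89.3169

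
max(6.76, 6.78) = 6.78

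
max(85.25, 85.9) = 85.9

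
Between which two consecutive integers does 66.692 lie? 66 and 67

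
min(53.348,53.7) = 53.348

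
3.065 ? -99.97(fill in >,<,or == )>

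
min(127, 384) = 127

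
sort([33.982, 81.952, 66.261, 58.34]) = [33.982, 58.34, 66.261, 81.952]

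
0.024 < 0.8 True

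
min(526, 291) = 291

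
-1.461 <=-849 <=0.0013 False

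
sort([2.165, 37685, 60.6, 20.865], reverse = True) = [37685, 60.6, 20.865, 2.165]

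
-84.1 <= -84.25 False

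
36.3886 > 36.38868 False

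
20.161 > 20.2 False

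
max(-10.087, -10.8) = -10.087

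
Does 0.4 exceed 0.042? Yes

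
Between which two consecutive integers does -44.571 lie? -45 and -44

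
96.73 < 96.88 True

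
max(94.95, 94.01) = 94.95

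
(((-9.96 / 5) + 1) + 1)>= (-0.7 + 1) False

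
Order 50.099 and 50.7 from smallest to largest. 50.099, 50.7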